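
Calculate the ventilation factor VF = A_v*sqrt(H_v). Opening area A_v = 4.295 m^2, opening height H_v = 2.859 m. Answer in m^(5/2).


sqrt(H_v) = 1.6909
VF = 4.295 * 1.6909 = 7.2622 m^(5/2)

7.2622 m^(5/2)


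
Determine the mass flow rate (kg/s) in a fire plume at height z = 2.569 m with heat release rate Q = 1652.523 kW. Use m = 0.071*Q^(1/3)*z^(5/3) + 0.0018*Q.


Q^(1/3) = 11.823
z^(5/3) = 4.8188
First term = 0.071 * 11.823 * 4.8188 = 4.0450
Second term = 0.0018 * 1652.523 = 2.9745
m = 7.0195 kg/s

7.0195 kg/s


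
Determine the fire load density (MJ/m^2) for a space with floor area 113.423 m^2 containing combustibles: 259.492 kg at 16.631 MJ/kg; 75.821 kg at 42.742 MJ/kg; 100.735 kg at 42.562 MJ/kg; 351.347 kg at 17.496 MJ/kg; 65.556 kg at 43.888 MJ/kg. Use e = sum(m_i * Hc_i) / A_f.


Total energy = 259.492*16.631 + 75.821*42.742 + 100.735*42.562 + 351.347*17.496 + 65.556*43.888
= 4315.611 + 3240.741 + 4287.483 + 6147.167 + 2877.122
= 20868.12 MJ
e = 20868.12 / 113.423 = 183.98 MJ/m^2

183.98 MJ/m^2


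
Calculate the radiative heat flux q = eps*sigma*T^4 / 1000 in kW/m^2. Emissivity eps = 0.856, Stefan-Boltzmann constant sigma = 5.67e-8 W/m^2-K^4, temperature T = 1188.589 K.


T^4 = 1.9958e+12
q = 0.856 * 5.67e-8 * 1.9958e+12 / 1000 = 96.869 kW/m^2

96.869 kW/m^2


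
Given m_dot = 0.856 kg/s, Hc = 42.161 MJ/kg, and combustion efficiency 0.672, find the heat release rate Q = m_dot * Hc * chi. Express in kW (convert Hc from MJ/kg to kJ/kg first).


Hc = 42.161 MJ/kg = 42.161 * 1000 kJ/kg = 42161 kJ/kg
Q = 0.856 kg/s * 42161 kJ/kg * 0.672 = 24252 kW

24252 kW


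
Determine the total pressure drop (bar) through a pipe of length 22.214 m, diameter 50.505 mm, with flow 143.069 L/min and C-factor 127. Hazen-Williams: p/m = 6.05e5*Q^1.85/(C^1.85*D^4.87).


Q^1.85 = 9722.1
C^1.85 = 7799.0
D^4.87 = 1.9735e+08
p/m = 0.0038215 bar/m
p_total = 0.0038215 * 22.214 = 0.084892 bar

0.084892 bar


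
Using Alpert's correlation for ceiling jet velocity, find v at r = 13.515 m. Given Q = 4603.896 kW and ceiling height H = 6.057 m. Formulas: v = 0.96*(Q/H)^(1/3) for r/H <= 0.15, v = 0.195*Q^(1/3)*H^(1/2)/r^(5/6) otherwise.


r/H = 13.515 / 6.057 = 2.2313
r/H > 0.15, so v = 0.195*Q^(1/3)*H^(1/2)/r^(5/6)
Q^(1/3) = 16.636
H^(1/2) = 2.4611
r^(5/6) = 8.7568
v = 0.195 * 16.636 * 2.4611 / 8.7568 = 0.91171 m/s

0.91171 m/s


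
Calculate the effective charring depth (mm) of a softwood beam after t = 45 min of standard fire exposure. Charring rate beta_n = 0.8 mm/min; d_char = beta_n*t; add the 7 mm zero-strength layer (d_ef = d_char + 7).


d_char = 0.8 * 45 = 36 mm
d_ef = 36 + 1.0*7 = 43 mm

43 mm


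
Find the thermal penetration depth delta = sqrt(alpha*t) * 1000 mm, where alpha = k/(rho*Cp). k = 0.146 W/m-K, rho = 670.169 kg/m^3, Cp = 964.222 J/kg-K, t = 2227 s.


alpha = 0.146 / (670.169 * 964.222) = 2.2594e-07 m^2/s
alpha * t = 0.00050317
delta = sqrt(0.00050317) * 1000 = 22.431 mm

22.431 mm


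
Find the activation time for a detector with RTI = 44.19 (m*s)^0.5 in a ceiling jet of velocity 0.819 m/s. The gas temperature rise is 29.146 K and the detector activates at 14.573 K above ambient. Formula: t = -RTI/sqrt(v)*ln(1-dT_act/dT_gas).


dT_act/dT_gas = 0.5
ln(1 - 0.5) = -0.69315
t = -44.19 / sqrt(0.819) * -0.69315 = 33.846 s

33.846 s


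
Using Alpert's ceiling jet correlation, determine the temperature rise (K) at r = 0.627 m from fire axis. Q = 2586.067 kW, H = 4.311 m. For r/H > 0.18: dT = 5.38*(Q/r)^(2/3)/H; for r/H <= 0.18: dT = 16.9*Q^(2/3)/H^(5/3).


r/H = 0.627 / 4.311 = 0.14544
r/H <= 0.18, so dT = 16.9*Q^(2/3)/H^(5/3)
Q^(2/3) = 188.41
H^(5/3) = 11.419
dT = 16.9 * 188.41 / 11.419 = 278.84 K

278.84 K


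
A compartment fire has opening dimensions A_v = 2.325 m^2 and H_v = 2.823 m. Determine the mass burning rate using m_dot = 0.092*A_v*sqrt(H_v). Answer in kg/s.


sqrt(H_v) = 1.6802
m_dot = 0.092 * 2.325 * 1.6802 = 0.35939 kg/s

0.35939 kg/s


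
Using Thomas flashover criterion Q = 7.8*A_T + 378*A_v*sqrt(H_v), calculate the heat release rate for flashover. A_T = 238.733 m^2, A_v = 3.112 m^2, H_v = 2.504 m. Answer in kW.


7.8*A_T = 1862.1
sqrt(H_v) = 1.5824
378*A_v*sqrt(H_v) = 1861.4
Q = 1862.1 + 1861.4 = 3723.6 kW

3723.6 kW


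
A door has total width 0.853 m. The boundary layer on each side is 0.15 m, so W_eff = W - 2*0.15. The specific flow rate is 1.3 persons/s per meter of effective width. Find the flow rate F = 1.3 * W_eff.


W_eff = 0.853 - 0.30 = 0.553 m
F = 1.3 * 0.553 = 0.71890 persons/s

0.71890 persons/s


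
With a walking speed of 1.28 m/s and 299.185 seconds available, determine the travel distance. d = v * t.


d = 1.28 * 299.185 = 382.96 m

382.96 m


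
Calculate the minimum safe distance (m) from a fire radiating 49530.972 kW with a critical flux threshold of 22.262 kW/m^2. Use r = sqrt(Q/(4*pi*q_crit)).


4*pi*q_crit = 279.75
Q/(4*pi*q_crit) = 177.05
r = sqrt(177.05) = 13.306 m

13.306 m


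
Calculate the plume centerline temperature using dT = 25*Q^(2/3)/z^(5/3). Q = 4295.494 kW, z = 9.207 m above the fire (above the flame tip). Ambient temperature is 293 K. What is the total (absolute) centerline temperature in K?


Q^(2/3) = 264.25
z^(5/3) = 40.445
dT = 25 * 264.25 / 40.445 = 163.34 K
T = 293 + 163.34 = 456.34 K

456.34 K


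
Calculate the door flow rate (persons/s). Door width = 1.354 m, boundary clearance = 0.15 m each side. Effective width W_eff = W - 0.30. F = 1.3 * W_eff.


W_eff = 1.354 - 0.30 = 1.054 m
F = 1.3 * 1.054 = 1.3702 persons/s

1.3702 persons/s


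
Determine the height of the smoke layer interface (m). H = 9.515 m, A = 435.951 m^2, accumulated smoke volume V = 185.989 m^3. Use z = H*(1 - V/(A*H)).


V/(A*H) = 0.044837
1 - 0.044837 = 0.95516
z = 9.515 * 0.95516 = 9.0884 m

9.0884 m


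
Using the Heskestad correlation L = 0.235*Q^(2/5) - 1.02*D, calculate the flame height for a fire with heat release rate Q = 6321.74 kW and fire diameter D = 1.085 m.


Q^(2/5) = 33.139
0.235 * Q^(2/5) = 7.7876
1.02 * D = 1.1067
L = 6.6809 m

6.6809 m


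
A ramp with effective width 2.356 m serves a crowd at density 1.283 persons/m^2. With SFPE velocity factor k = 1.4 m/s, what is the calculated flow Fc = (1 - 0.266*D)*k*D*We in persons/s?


1 - 0.266*D = 1 - 0.266*1.283 = 0.65872
Fs = 0.65872 * 1.4 * 1.283 = 1.1832 persons/(s*m)
Fc = 1.1832 * 2.356 = 2.7876 persons/s

2.7876 persons/s


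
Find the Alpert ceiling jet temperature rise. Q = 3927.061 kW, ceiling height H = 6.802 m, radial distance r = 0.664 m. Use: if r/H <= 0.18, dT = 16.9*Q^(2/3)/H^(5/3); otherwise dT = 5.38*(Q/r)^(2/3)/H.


r/H = 0.664 / 6.802 = 0.097618
r/H <= 0.18, so dT = 16.9*Q^(2/3)/H^(5/3)
Q^(2/3) = 248.91
H^(5/3) = 24.419
dT = 16.9 * 248.91 / 24.419 = 172.27 K

172.27 K


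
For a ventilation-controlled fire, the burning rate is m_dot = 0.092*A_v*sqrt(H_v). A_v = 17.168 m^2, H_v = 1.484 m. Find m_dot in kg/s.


sqrt(H_v) = 1.2182
m_dot = 0.092 * 17.168 * 1.2182 = 1.9241 kg/s

1.9241 kg/s


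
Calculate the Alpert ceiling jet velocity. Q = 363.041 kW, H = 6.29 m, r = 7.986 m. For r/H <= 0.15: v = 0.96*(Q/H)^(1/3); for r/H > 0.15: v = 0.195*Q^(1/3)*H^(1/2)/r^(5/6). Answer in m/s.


r/H = 7.986 / 6.29 = 1.2696
r/H > 0.15, so v = 0.195*Q^(1/3)*H^(1/2)/r^(5/6)
Q^(1/3) = 7.1338
H^(1/2) = 2.5080
r^(5/6) = 5.6486
v = 0.195 * 7.1338 * 2.5080 / 5.6486 = 0.61764 m/s

0.61764 m/s


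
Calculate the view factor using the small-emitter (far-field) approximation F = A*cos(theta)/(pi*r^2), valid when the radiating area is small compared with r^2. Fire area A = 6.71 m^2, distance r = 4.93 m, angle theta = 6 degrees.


cos(6 deg) = 0.99452
pi*r^2 = 76.356
F = 6.71 * 0.99452 / 76.356 = 0.087396

0.087396


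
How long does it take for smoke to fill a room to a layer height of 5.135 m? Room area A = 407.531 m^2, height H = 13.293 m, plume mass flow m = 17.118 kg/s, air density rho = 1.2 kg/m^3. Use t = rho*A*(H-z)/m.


H - z = 8.158 m
t = 1.2 * 407.531 * 8.158 / 17.118 = 233.06 s

233.06 s


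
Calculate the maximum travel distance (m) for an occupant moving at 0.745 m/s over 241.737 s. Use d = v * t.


d = 0.745 * 241.737 = 180.09 m

180.09 m


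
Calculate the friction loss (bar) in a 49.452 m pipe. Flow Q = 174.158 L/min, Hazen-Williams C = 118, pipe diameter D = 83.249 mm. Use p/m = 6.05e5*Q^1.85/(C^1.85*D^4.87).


Q^1.85 = 13988
C^1.85 = 6807.4
D^4.87 = 2.2503e+09
p/m = 0.00055242 bar/m
p_total = 0.00055242 * 49.452 = 0.027319 bar

0.027319 bar


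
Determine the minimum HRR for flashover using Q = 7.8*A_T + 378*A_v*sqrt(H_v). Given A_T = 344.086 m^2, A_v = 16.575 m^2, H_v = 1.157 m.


7.8*A_T = 2683.9
sqrt(H_v) = 1.0756
378*A_v*sqrt(H_v) = 6739.3
Q = 2683.9 + 6739.3 = 9423.1 kW

9423.1 kW


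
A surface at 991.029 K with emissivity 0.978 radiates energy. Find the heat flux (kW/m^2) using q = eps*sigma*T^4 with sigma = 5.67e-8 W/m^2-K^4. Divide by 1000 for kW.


T^4 = 9.6460e+11
q = 0.978 * 5.67e-8 * 9.6460e+11 / 1000 = 53.489 kW/m^2

53.489 kW/m^2


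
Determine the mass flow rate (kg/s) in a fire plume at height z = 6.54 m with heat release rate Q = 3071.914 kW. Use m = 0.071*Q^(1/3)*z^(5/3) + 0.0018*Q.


Q^(1/3) = 14.537
z^(5/3) = 22.872
First term = 0.071 * 14.537 * 22.872 = 23.606
Second term = 0.0018 * 3071.914 = 5.5294
m = 29.136 kg/s

29.136 kg/s


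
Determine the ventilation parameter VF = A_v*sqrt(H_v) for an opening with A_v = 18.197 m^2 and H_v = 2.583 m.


sqrt(H_v) = 1.6072
VF = 18.197 * 1.6072 = 29.246 m^(5/2)

29.246 m^(5/2)


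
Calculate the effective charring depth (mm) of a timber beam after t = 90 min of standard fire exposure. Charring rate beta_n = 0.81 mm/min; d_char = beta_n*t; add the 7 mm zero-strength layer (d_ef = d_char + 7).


d_char = 0.81 * 90 = 72.9 mm
d_ef = 72.9 + 1.0*7 = 79.9 mm

79.9 mm


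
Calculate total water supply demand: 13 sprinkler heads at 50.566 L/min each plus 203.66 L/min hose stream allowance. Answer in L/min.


Sprinkler demand = 13 * 50.566 = 657.358 L/min
Total = 657.358 + 203.66 = 861.018 L/min

861.018 L/min


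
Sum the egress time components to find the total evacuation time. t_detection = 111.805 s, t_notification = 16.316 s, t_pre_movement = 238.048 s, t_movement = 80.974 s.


Total = 111.805 + 16.316 + 238.048 + 80.974 = 447.143 s

447.143 s


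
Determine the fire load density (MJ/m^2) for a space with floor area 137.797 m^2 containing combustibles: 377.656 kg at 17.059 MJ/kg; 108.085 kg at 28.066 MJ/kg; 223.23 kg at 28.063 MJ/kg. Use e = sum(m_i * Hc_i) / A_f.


Total energy = 377.656*17.059 + 108.085*28.066 + 223.23*28.063
= 6442.434 + 3033.514 + 6264.503
= 15740.45 MJ
e = 15740.45 / 137.797 = 114.23 MJ/m^2

114.23 MJ/m^2


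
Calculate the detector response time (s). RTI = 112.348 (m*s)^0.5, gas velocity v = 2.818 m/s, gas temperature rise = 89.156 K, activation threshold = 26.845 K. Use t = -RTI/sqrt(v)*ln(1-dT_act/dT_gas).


dT_act/dT_gas = 0.30110
ln(1 - 0.30110) = -0.35825
t = -112.348 / sqrt(2.818) * -0.35825 = 23.976 s

23.976 s


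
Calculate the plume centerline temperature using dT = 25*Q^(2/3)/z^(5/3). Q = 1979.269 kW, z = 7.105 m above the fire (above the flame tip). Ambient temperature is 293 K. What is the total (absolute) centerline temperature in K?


Q^(2/3) = 157.64
z^(5/3) = 26.259
dT = 25 * 157.64 / 26.259 = 150.08 K
T = 293 + 150.08 = 443.08 K

443.08 K


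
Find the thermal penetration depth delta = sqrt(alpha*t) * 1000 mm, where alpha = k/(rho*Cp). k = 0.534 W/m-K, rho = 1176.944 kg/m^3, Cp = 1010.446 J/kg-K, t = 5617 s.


alpha = 0.534 / (1176.944 * 1010.446) = 4.4903e-07 m^2/s
alpha * t = 0.0025222
delta = sqrt(0.0025222) * 1000 = 50.221 mm

50.221 mm


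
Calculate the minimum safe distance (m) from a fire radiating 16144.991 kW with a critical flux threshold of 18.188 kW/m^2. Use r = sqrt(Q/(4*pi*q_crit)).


4*pi*q_crit = 228.56
Q/(4*pi*q_crit) = 70.639
r = sqrt(70.639) = 8.4047 m

8.4047 m


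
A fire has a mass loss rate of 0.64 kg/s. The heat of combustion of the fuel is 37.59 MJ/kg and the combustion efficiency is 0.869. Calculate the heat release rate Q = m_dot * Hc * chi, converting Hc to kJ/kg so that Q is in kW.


Hc = 37.59 MJ/kg = 37.59 * 1000 kJ/kg = 37590 kJ/kg
Q = 0.64 kg/s * 37590 kJ/kg * 0.869 = 20906 kW

20906 kW


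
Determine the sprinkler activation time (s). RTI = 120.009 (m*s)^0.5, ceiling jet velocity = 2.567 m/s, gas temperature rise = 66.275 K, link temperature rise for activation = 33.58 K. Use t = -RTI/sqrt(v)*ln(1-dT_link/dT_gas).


dT_link/dT_gas = 0.50668
ln(1 - 0.50668) = -0.70659
t = -120.009 / sqrt(2.567) * -0.70659 = 52.926 s

52.926 s


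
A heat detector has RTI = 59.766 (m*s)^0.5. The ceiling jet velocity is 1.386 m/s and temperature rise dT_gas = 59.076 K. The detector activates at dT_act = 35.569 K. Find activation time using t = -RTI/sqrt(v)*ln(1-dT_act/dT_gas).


dT_act/dT_gas = 0.60209
ln(1 - 0.60209) = -0.92153
t = -59.766 / sqrt(1.386) * -0.92153 = 46.782 s

46.782 s


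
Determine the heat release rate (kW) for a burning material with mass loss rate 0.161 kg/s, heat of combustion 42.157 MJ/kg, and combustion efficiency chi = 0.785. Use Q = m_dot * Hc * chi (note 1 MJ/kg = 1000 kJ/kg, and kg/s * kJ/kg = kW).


Hc = 42.157 MJ/kg = 42.157 * 1000 kJ/kg = 42157 kJ/kg
Q = 0.161 kg/s * 42157 kJ/kg * 0.785 = 5328.0 kW

5328.0 kW


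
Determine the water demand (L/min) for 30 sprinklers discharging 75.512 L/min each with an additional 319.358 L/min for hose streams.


Sprinkler demand = 30 * 75.512 = 2265.36 L/min
Total = 2265.36 + 319.358 = 2584.718 L/min

2584.718 L/min


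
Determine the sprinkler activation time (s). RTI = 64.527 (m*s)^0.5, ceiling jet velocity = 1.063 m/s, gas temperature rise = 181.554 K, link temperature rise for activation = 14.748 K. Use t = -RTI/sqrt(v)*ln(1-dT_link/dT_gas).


dT_link/dT_gas = 0.081232
ln(1 - 0.081232) = -0.084722
t = -64.527 / sqrt(1.063) * -0.084722 = 5.3024 s

5.3024 s


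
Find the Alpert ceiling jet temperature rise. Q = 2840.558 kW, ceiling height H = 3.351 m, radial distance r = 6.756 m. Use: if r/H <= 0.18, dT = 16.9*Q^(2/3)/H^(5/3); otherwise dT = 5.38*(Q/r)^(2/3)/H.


r/H = 6.756 / 3.351 = 2.0161
r/H > 0.18, so dT = 5.38*(Q/r)^(2/3)/H
Q/r = 420.45
(Q/r)^(2/3) = 56.123
dT = 5.38 * 56.123 / 3.351 = 90.105 K

90.105 K


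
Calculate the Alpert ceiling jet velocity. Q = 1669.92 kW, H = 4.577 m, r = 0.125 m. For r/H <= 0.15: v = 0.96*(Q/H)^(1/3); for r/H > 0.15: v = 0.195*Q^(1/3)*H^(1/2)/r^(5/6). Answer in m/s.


r/H = 0.125 / 4.577 = 0.027310
r/H <= 0.15, so v = 0.96*(Q/H)^(1/3)
Q/H = 364.85
(Q/H)^(1/3) = 7.1456
v = 0.96 * 7.1456 = 6.8598 m/s

6.8598 m/s


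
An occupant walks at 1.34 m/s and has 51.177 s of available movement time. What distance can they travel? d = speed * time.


d = 1.34 * 51.177 = 68.577 m

68.577 m


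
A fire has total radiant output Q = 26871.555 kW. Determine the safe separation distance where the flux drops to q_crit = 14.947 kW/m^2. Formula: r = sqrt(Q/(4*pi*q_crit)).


4*pi*q_crit = 187.83
Q/(4*pi*q_crit) = 143.06
r = sqrt(143.06) = 11.961 m

11.961 m


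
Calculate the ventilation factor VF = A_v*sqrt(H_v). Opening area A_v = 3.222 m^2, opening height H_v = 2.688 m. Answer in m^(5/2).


sqrt(H_v) = 1.6395
VF = 3.222 * 1.6395 = 5.2825 m^(5/2)

5.2825 m^(5/2)


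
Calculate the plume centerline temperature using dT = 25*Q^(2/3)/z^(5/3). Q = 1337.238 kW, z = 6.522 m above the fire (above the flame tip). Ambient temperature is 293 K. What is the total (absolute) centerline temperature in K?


Q^(2/3) = 121.38
z^(5/3) = 22.767
dT = 25 * 121.38 / 22.767 = 133.28 K
T = 293 + 133.28 = 426.28 K

426.28 K


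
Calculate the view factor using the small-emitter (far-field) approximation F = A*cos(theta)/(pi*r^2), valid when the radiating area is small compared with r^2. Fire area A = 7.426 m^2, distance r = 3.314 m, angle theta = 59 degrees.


cos(59 deg) = 0.51504
pi*r^2 = 34.503
F = 7.426 * 0.51504 / 34.503 = 0.11085

0.11085


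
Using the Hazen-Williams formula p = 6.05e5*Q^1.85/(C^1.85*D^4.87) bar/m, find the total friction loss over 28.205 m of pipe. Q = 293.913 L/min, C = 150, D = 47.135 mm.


Q^1.85 = 36830
C^1.85 = 10611
D^4.87 = 1.4099e+08
p/m = 0.014894 bar/m
p_total = 0.014894 * 28.205 = 0.42008 bar

0.42008 bar


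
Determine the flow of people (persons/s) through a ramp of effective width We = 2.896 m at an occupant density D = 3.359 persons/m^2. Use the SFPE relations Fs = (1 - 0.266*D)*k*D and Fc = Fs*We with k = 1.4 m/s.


1 - 0.266*D = 1 - 0.266*3.359 = 0.10651
Fs = 0.10651 * 1.4 * 3.359 = 0.50086 persons/(s*m)
Fc = 0.50086 * 2.896 = 1.4505 persons/s

1.4505 persons/s


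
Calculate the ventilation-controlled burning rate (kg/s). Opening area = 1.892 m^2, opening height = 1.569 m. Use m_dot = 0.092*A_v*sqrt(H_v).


sqrt(H_v) = 1.2526
m_dot = 0.092 * 1.892 * 1.2526 = 0.21803 kg/s

0.21803 kg/s


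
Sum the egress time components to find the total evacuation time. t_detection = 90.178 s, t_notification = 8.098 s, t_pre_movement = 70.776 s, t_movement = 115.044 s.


Total = 90.178 + 8.098 + 70.776 + 115.044 = 284.096 s

284.096 s


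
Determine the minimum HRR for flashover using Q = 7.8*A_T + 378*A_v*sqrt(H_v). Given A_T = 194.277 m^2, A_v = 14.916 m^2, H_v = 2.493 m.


7.8*A_T = 1515.4
sqrt(H_v) = 1.5789
378*A_v*sqrt(H_v) = 8902.4
Q = 1515.4 + 8902.4 = 10418 kW

10418 kW


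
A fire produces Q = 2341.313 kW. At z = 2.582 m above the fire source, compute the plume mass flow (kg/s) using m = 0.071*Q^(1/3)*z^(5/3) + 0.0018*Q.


Q^(1/3) = 13.279
z^(5/3) = 4.8595
First term = 0.071 * 13.279 * 4.8595 = 4.5815
Second term = 0.0018 * 2341.313 = 4.2144
m = 8.7958 kg/s

8.7958 kg/s


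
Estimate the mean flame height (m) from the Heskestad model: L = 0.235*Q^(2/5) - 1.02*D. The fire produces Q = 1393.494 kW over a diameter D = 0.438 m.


Q^(2/5) = 18.098
0.235 * Q^(2/5) = 4.2531
1.02 * D = 0.44676
L = 3.8064 m

3.8064 m


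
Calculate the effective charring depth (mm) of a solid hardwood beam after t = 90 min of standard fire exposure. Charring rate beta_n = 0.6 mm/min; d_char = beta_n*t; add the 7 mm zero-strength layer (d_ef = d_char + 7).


d_char = 0.6 * 90 = 54 mm
d_ef = 54 + 1.0*7 = 61 mm

61 mm


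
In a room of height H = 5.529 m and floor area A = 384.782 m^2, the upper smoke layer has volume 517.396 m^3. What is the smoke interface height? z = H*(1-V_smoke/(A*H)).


V/(A*H) = 0.24320
1 - 0.24320 = 0.75680
z = 5.529 * 0.75680 = 4.1844 m

4.1844 m


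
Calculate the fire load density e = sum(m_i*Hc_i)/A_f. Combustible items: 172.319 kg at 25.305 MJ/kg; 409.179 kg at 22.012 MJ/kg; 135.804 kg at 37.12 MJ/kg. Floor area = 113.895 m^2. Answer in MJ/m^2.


Total energy = 172.319*25.305 + 409.179*22.012 + 135.804*37.12
= 4360.532 + 9006.848 + 5041.044
= 18408.42 MJ
e = 18408.42 / 113.895 = 161.63 MJ/m^2

161.63 MJ/m^2


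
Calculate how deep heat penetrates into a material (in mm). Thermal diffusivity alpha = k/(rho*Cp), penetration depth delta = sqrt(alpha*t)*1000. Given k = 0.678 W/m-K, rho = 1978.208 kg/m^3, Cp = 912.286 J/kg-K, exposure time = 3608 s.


alpha = 0.678 / (1978.208 * 912.286) = 3.7569e-07 m^2/s
alpha * t = 0.0013555
delta = sqrt(0.0013555) * 1000 = 36.817 mm

36.817 mm


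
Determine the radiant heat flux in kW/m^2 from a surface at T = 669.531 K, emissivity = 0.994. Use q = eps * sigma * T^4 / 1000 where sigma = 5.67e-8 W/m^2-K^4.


T^4 = 2.0095e+11
q = 0.994 * 5.67e-8 * 2.0095e+11 / 1000 = 11.325 kW/m^2

11.325 kW/m^2


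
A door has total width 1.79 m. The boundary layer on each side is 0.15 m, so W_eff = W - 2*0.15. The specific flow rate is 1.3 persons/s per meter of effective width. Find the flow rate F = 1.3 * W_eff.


W_eff = 1.79 - 0.30 = 1.49 m
F = 1.3 * 1.49 = 1.937 persons/s

1.937 persons/s


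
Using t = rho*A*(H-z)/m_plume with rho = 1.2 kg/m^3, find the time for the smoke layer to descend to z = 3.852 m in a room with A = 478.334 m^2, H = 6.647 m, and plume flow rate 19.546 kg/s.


H - z = 2.795 m
t = 1.2 * 478.334 * 2.795 / 19.546 = 82.080 s

82.080 s


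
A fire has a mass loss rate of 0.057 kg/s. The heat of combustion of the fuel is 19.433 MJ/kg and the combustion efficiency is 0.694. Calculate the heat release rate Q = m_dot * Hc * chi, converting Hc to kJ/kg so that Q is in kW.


Hc = 19.433 MJ/kg = 19.433 * 1000 kJ/kg = 19433 kJ/kg
Q = 0.057 kg/s * 19433 kJ/kg * 0.694 = 768.73 kW

768.73 kW


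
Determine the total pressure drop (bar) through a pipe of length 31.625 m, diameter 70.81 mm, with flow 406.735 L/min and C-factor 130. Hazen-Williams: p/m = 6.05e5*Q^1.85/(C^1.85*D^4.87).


Q^1.85 = 67178
C^1.85 = 8143.2
D^4.87 = 1.0232e+09
p/m = 0.0048778 bar/m
p_total = 0.0048778 * 31.625 = 0.15426 bar

0.15426 bar


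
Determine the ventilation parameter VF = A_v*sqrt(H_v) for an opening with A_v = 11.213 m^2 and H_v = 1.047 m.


sqrt(H_v) = 1.0232
VF = 11.213 * 1.0232 = 11.473 m^(5/2)

11.473 m^(5/2)


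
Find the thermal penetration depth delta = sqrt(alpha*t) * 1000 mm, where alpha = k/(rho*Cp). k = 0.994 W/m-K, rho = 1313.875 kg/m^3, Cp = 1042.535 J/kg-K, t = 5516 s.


alpha = 0.994 / (1313.875 * 1042.535) = 7.2567e-07 m^2/s
alpha * t = 0.0040028
delta = sqrt(0.0040028) * 1000 = 63.268 mm

63.268 mm


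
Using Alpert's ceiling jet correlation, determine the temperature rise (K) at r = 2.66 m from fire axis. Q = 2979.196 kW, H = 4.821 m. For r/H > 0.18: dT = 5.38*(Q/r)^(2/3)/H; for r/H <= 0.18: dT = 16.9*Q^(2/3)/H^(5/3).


r/H = 2.66 / 4.821 = 0.55175
r/H > 0.18, so dT = 5.38*(Q/r)^(2/3)/H
Q/r = 1120.0
(Q/r)^(2/3) = 107.85
dT = 5.38 * 107.85 / 4.821 = 120.35 K

120.35 K


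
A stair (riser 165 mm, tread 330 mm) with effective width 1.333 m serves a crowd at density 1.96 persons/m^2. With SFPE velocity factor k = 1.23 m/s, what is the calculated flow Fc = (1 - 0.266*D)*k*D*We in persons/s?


1 - 0.266*D = 1 - 0.266*1.96 = 0.47864
Fs = 0.47864 * 1.23 * 1.96 = 1.1539 persons/(s*m)
Fc = 1.1539 * 1.333 = 1.5382 persons/s

1.5382 persons/s


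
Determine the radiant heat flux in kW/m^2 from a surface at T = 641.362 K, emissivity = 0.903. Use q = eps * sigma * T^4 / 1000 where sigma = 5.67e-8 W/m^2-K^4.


T^4 = 1.6920e+11
q = 0.903 * 5.67e-8 * 1.6920e+11 / 1000 = 8.6633 kW/m^2

8.6633 kW/m^2


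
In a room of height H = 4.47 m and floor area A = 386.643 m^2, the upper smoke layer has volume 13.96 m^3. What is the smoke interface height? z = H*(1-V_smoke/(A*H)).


V/(A*H) = 0.0080773
1 - 0.0080773 = 0.99192
z = 4.47 * 0.99192 = 4.4339 m

4.4339 m


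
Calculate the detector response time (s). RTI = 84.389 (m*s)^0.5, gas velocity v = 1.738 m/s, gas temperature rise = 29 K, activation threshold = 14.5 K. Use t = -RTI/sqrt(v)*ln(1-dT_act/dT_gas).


dT_act/dT_gas = 0.5
ln(1 - 0.5) = -0.69315
t = -84.389 / sqrt(1.738) * -0.69315 = 44.370 s

44.370 s


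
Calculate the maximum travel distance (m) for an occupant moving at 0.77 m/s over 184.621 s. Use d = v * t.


d = 0.77 * 184.621 = 142.16 m

142.16 m


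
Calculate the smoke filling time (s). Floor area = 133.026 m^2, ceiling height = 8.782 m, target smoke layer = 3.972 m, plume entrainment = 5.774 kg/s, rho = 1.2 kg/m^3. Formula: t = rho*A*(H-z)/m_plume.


H - z = 4.81 m
t = 1.2 * 133.026 * 4.81 / 5.774 = 132.98 s

132.98 s


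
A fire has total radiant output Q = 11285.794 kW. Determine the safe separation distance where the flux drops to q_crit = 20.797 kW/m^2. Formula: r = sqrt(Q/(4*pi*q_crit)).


4*pi*q_crit = 261.34
Q/(4*pi*q_crit) = 43.184
r = sqrt(43.184) = 6.5714 m

6.5714 m


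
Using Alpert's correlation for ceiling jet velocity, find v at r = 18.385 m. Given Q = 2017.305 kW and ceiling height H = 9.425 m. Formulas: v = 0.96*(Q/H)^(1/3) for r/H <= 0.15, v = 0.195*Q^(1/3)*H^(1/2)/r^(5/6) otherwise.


r/H = 18.385 / 9.425 = 1.9507
r/H > 0.15, so v = 0.195*Q^(1/3)*H^(1/2)/r^(5/6)
Q^(1/3) = 12.635
H^(1/2) = 3.0700
r^(5/6) = 11.317
v = 0.195 * 12.635 * 3.0700 / 11.317 = 0.66841 m/s

0.66841 m/s


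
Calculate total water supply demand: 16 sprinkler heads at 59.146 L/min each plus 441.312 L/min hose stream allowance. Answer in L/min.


Sprinkler demand = 16 * 59.146 = 946.336 L/min
Total = 946.336 + 441.312 = 1387.648 L/min

1387.648 L/min


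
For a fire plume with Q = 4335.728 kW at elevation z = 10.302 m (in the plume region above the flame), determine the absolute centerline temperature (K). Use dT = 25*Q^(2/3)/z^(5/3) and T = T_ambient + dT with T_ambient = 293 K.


Q^(2/3) = 265.89
z^(5/3) = 48.776
dT = 25 * 265.89 / 48.776 = 136.28 K
T = 293 + 136.28 = 429.28 K

429.28 K


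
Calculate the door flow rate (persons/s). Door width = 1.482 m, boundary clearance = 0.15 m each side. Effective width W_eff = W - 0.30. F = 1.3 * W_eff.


W_eff = 1.482 - 0.30 = 1.182 m
F = 1.3 * 1.182 = 1.5366 persons/s

1.5366 persons/s


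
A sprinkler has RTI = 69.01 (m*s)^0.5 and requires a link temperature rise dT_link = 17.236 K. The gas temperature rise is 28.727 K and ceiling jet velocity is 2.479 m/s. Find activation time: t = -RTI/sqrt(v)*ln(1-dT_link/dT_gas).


dT_link/dT_gas = 0.59999
ln(1 - 0.59999) = -0.91627
t = -69.01 / sqrt(2.479) * -0.91627 = 40.160 s

40.160 s


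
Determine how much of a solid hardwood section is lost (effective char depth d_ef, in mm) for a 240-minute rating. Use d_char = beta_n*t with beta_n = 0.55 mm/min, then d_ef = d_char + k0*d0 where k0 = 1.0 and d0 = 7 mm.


d_char = 0.55 * 240 = 132 mm
d_ef = 132 + 1.0*7 = 139 mm

139 mm


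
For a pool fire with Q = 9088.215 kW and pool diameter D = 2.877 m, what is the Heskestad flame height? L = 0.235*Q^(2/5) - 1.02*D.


Q^(2/5) = 38.317
0.235 * Q^(2/5) = 9.0045
1.02 * D = 2.9345
L = 6.0700 m

6.0700 m


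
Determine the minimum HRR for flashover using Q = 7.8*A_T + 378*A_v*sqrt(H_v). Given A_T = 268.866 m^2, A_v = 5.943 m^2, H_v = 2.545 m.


7.8*A_T = 2097.2
sqrt(H_v) = 1.5953
378*A_v*sqrt(H_v) = 3583.8
Q = 2097.2 + 3583.8 = 5680.9 kW

5680.9 kW


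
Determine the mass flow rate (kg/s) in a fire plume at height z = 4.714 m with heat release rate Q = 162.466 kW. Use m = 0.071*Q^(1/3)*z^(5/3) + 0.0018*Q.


Q^(1/3) = 5.4566
z^(5/3) = 13.253
First term = 0.071 * 5.4566 * 13.253 = 5.1345
Second term = 0.0018 * 162.466 = 0.29244
m = 5.4269 kg/s

5.4269 kg/s


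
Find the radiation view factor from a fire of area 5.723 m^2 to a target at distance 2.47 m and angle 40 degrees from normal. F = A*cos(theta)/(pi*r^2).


cos(40 deg) = 0.76604
pi*r^2 = 19.167
F = 5.723 * 0.76604 / 19.167 = 0.22874

0.22874


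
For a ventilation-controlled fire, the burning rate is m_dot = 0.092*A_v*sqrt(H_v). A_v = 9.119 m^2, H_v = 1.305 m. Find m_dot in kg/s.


sqrt(H_v) = 1.1424
m_dot = 0.092 * 9.119 * 1.1424 = 0.95839 kg/s

0.95839 kg/s


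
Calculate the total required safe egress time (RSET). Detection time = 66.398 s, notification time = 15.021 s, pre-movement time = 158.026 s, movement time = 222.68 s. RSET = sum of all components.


Total = 66.398 + 15.021 + 158.026 + 222.68 = 462.125 s

462.125 s


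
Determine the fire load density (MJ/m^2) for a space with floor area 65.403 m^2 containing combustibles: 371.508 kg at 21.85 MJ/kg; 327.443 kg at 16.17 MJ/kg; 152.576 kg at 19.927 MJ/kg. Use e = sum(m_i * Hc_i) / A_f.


Total energy = 371.508*21.85 + 327.443*16.17 + 152.576*19.927
= 8117.450 + 5294.753 + 3040.382
= 16452.59 MJ
e = 16452.59 / 65.403 = 251.56 MJ/m^2

251.56 MJ/m^2


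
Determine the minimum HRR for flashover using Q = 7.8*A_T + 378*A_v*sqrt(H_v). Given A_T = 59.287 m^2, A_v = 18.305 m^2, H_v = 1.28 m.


7.8*A_T = 462.44
sqrt(H_v) = 1.1314
378*A_v*sqrt(H_v) = 7828.3
Q = 462.44 + 7828.3 = 8290.7 kW

8290.7 kW


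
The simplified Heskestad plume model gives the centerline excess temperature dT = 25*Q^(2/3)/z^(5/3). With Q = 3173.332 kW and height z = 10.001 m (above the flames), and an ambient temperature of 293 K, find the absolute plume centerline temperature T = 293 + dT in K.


Q^(2/3) = 215.95
z^(5/3) = 46.424
dT = 25 * 215.95 / 46.424 = 116.29 K
T = 293 + 116.29 = 409.29 K

409.29 K


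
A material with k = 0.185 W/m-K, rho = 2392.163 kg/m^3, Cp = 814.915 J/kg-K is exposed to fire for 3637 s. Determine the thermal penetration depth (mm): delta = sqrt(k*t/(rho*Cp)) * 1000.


alpha = 0.185 / (2392.163 * 814.915) = 9.4901e-08 m^2/s
alpha * t = 0.00034515
delta = sqrt(0.00034515) * 1000 = 18.578 mm

18.578 mm


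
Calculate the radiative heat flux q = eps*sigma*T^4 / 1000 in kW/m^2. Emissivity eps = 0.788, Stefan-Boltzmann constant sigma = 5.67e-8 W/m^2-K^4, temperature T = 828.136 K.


T^4 = 4.7033e+11
q = 0.788 * 5.67e-8 * 4.7033e+11 / 1000 = 21.014 kW/m^2

21.014 kW/m^2


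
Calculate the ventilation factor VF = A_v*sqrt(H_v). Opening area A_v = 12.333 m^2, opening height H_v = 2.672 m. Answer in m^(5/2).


sqrt(H_v) = 1.6346
VF = 12.333 * 1.6346 = 20.160 m^(5/2)

20.160 m^(5/2)


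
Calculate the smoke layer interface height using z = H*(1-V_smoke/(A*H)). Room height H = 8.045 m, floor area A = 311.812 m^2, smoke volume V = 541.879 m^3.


V/(A*H) = 0.21601
1 - 0.21601 = 0.78399
z = 8.045 * 0.78399 = 6.3072 m

6.3072 m


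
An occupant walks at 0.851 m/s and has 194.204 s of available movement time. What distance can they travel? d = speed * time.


d = 0.851 * 194.204 = 165.27 m

165.27 m


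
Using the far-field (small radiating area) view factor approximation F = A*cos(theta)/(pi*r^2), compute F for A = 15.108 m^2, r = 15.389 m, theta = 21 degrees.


cos(21 deg) = 0.93358
pi*r^2 = 744.00
F = 15.108 * 0.93358 / 744.00 = 0.018958

0.018958


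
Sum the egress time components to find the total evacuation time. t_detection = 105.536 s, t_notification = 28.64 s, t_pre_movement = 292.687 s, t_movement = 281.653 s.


Total = 105.536 + 28.64 + 292.687 + 281.653 = 708.516 s

708.516 s


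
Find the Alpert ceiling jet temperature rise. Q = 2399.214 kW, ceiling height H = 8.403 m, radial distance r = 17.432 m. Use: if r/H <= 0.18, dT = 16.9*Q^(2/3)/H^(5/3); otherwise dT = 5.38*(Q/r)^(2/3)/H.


r/H = 17.432 / 8.403 = 2.0745
r/H > 0.18, so dT = 5.38*(Q/r)^(2/3)/H
Q/r = 137.63
(Q/r)^(2/3) = 26.657
dT = 5.38 * 26.657 / 8.403 = 17.067 K

17.067 K


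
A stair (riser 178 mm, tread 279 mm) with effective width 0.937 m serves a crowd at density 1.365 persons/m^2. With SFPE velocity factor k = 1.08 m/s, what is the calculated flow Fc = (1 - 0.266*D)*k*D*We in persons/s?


1 - 0.266*D = 1 - 0.266*1.365 = 0.63691
Fs = 0.63691 * 1.08 * 1.365 = 0.93893 persons/(s*m)
Fc = 0.93893 * 0.937 = 0.87978 persons/s

0.87978 persons/s


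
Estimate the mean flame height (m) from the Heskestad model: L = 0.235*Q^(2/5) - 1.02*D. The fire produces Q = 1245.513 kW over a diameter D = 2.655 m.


Q^(2/5) = 17.304
0.235 * Q^(2/5) = 4.0664
1.02 * D = 2.7081
L = 1.3583 m

1.3583 m


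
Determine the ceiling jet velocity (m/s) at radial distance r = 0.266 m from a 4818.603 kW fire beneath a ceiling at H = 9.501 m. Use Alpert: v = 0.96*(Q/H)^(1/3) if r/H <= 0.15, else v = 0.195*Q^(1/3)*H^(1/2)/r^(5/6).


r/H = 0.266 / 9.501 = 0.027997
r/H <= 0.15, so v = 0.96*(Q/H)^(1/3)
Q/H = 507.17
(Q/H)^(1/3) = 7.9748
v = 0.96 * 7.9748 = 7.6558 m/s

7.6558 m/s


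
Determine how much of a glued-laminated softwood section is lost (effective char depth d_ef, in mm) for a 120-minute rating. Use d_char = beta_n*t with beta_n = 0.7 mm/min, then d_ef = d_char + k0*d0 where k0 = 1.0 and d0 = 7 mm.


d_char = 0.7 * 120 = 84 mm
d_ef = 84 + 1.0*7 = 91 mm

91 mm


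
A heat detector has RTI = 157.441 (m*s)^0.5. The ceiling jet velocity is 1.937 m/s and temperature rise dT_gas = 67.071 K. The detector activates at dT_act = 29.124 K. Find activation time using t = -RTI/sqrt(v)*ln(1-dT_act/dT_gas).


dT_act/dT_gas = 0.43423
ln(1 - 0.43423) = -0.56956
t = -157.441 / sqrt(1.937) * -0.56956 = 64.431 s

64.431 s


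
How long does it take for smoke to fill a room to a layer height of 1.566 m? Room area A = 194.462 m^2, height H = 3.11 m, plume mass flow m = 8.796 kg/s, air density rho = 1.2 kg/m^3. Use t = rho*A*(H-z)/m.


H - z = 1.544 m
t = 1.2 * 194.462 * 1.544 / 8.796 = 40.962 s

40.962 s


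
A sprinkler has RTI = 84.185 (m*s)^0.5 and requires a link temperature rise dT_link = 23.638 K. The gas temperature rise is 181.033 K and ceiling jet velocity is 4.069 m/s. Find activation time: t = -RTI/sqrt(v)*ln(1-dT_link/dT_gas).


dT_link/dT_gas = 0.13057
ln(1 - 0.13057) = -0.13992
t = -84.185 / sqrt(4.069) * -0.13992 = 5.8395 s

5.8395 s


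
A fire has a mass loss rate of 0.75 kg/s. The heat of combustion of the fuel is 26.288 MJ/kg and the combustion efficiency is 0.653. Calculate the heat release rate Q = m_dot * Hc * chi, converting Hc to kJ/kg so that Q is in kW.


Hc = 26.288 MJ/kg = 26.288 * 1000 kJ/kg = 26288 kJ/kg
Q = 0.75 kg/s * 26288 kJ/kg * 0.653 = 12874.548 kW

12874.548 kW


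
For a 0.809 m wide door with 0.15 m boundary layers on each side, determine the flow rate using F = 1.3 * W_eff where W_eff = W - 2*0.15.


W_eff = 0.809 - 0.30 = 0.509 m
F = 1.3 * 0.509 = 0.66170 persons/s

0.66170 persons/s


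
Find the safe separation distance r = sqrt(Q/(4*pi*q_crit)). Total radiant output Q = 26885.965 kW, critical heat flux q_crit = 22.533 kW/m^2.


4*pi*q_crit = 283.16
Q/(4*pi*q_crit) = 94.950
r = sqrt(94.950) = 9.7442 m

9.7442 m


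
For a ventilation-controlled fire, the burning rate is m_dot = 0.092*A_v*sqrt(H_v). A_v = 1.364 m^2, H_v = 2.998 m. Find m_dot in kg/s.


sqrt(H_v) = 1.7315
m_dot = 0.092 * 1.364 * 1.7315 = 0.21728 kg/s

0.21728 kg/s


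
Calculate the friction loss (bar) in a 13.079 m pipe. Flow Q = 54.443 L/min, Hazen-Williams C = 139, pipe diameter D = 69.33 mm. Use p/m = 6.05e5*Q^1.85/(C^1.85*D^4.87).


Q^1.85 = 1627.4
C^1.85 = 9216.7
D^4.87 = 9.2318e+08
p/m = 0.00011571 bar/m
p_total = 0.00011571 * 13.079 = 0.0015134 bar

0.0015134 bar


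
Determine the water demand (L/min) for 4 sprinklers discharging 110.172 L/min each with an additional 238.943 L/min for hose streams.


Sprinkler demand = 4 * 110.172 = 440.688 L/min
Total = 440.688 + 238.943 = 679.631 L/min

679.631 L/min


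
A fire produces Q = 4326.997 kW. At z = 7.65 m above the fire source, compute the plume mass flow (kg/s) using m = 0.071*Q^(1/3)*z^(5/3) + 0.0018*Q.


Q^(1/3) = 16.295
z^(5/3) = 29.701
First term = 0.071 * 16.295 * 29.701 = 34.363
Second term = 0.0018 * 4326.997 = 7.7886
m = 42.151 kg/s

42.151 kg/s


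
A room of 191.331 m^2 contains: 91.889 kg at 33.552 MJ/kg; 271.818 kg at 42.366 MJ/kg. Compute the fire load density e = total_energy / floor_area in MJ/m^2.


Total energy = 91.889*33.552 + 271.818*42.366
= 3083.060 + 11515.84
= 14598.90 MJ
e = 14598.90 / 191.331 = 76.302 MJ/m^2

76.302 MJ/m^2


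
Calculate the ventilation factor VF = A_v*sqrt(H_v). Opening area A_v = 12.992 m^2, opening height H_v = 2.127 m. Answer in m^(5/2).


sqrt(H_v) = 1.4584
VF = 12.992 * 1.4584 = 18.948 m^(5/2)

18.948 m^(5/2)


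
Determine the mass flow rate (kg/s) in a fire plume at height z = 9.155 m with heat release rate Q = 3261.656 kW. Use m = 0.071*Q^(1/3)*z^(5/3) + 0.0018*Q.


Q^(1/3) = 14.830
z^(5/3) = 40.065
First term = 0.071 * 14.830 * 40.065 = 42.186
Second term = 0.0018 * 3261.656 = 5.8710
m = 48.057 kg/s

48.057 kg/s


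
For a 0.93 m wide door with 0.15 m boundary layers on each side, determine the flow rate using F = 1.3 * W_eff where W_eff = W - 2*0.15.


W_eff = 0.93 - 0.30 = 0.63 m
F = 1.3 * 0.63 = 0.819 persons/s

0.819 persons/s


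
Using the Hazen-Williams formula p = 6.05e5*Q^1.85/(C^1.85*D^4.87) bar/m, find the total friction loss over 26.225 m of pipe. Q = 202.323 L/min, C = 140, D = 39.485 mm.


Q^1.85 = 18458
C^1.85 = 9339.8
D^4.87 = 5.9515e+07
p/m = 0.020090 bar/m
p_total = 0.020090 * 26.225 = 0.52686 bar

0.52686 bar


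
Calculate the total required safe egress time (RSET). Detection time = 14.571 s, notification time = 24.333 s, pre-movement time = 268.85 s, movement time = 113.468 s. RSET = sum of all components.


Total = 14.571 + 24.333 + 268.85 + 113.468 = 421.222 s

421.222 s


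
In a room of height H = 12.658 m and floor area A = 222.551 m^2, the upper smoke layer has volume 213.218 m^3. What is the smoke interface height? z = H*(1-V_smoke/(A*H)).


V/(A*H) = 0.075688
1 - 0.075688 = 0.92431
z = 12.658 * 0.92431 = 11.700 m

11.700 m


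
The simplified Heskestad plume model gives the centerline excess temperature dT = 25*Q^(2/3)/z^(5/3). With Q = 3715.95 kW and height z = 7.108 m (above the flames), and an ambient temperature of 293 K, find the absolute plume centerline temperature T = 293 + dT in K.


Q^(2/3) = 239.91
z^(5/3) = 26.277
dT = 25 * 239.91 / 26.277 = 228.25 K
T = 293 + 228.25 = 521.25 K

521.25 K


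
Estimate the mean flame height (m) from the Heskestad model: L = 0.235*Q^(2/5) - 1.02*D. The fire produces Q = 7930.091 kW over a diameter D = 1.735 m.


Q^(2/5) = 36.284
0.235 * Q^(2/5) = 8.5267
1.02 * D = 1.7697
L = 6.7570 m

6.7570 m


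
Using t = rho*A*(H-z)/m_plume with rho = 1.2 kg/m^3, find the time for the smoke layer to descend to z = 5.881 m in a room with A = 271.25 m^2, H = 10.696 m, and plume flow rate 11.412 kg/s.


H - z = 4.815 m
t = 1.2 * 271.25 * 4.815 / 11.412 = 137.34 s

137.34 s


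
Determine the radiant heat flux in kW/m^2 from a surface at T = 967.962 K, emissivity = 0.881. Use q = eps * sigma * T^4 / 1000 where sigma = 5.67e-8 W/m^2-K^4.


T^4 = 8.7788e+11
q = 0.881 * 5.67e-8 * 8.7788e+11 / 1000 = 43.852 kW/m^2

43.852 kW/m^2


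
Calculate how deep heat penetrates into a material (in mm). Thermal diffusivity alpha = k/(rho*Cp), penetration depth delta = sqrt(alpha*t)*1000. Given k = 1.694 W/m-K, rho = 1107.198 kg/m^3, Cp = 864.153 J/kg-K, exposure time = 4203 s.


alpha = 1.694 / (1107.198 * 864.153) = 1.7705e-06 m^2/s
alpha * t = 0.0074414
delta = sqrt(0.0074414) * 1000 = 86.264 mm

86.264 mm


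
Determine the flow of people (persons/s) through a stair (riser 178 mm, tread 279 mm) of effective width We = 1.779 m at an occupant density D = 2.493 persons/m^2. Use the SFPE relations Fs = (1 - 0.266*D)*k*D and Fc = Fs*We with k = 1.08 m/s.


1 - 0.266*D = 1 - 0.266*2.493 = 0.33686
Fs = 0.33686 * 1.08 * 2.493 = 0.90698 persons/(s*m)
Fc = 0.90698 * 1.779 = 1.6135 persons/s

1.6135 persons/s


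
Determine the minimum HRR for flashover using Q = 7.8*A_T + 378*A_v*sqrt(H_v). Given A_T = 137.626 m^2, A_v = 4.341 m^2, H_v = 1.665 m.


7.8*A_T = 1073.5
sqrt(H_v) = 1.2903
378*A_v*sqrt(H_v) = 2117.3
Q = 1073.5 + 2117.3 = 3190.8 kW

3190.8 kW


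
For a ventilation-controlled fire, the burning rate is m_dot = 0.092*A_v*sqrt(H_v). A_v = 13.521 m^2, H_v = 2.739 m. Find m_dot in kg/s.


sqrt(H_v) = 1.6550
m_dot = 0.092 * 13.521 * 1.6550 = 2.0587 kg/s

2.0587 kg/s


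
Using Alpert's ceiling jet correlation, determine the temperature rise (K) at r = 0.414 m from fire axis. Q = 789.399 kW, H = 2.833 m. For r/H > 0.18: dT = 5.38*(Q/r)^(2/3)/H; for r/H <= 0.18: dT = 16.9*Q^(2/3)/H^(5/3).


r/H = 0.414 / 2.833 = 0.14613
r/H <= 0.18, so dT = 16.9*Q^(2/3)/H^(5/3)
Q^(2/3) = 85.414
H^(5/3) = 5.6721
dT = 16.9 * 85.414 / 5.6721 = 254.49 K

254.49 K


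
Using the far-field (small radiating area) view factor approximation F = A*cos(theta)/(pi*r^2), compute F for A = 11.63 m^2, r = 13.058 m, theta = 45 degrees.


cos(45 deg) = 0.70711
pi*r^2 = 535.68
F = 11.63 * 0.70711 / 535.68 = 0.015352

0.015352


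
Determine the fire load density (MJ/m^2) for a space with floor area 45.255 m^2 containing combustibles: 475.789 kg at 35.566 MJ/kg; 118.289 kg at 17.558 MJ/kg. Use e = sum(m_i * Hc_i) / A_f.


Total energy = 475.789*35.566 + 118.289*17.558
= 16921.91 + 2076.918
= 18998.83 MJ
e = 18998.83 / 45.255 = 419.82 MJ/m^2

419.82 MJ/m^2
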